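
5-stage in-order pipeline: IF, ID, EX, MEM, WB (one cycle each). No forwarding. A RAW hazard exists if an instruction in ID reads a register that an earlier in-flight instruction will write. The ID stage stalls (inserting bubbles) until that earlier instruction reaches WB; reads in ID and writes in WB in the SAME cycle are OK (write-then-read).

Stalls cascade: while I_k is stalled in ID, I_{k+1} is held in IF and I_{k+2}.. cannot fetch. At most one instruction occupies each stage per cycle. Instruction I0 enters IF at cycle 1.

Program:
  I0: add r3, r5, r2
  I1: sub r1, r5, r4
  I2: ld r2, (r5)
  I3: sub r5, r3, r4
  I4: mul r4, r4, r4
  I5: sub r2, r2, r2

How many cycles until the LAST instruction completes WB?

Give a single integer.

I0 add r3 <- r5,r2: IF@1 ID@2 stall=0 (-) EX@3 MEM@4 WB@5
I1 sub r1 <- r5,r4: IF@2 ID@3 stall=0 (-) EX@4 MEM@5 WB@6
I2 ld r2 <- r5: IF@3 ID@4 stall=0 (-) EX@5 MEM@6 WB@7
I3 sub r5 <- r3,r4: IF@4 ID@5 stall=0 (-) EX@6 MEM@7 WB@8
I4 mul r4 <- r4,r4: IF@5 ID@6 stall=0 (-) EX@7 MEM@8 WB@9
I5 sub r2 <- r2,r2: IF@6 ID@7 stall=0 (-) EX@8 MEM@9 WB@10

Answer: 10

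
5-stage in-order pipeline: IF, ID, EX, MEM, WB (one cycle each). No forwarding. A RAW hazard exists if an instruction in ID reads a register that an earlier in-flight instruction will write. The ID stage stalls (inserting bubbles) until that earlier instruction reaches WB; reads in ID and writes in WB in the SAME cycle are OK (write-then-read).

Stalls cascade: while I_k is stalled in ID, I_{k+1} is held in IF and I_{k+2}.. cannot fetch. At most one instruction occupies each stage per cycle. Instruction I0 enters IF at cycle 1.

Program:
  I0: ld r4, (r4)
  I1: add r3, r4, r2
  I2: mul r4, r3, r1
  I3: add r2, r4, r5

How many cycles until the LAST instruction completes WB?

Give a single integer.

Answer: 14

Derivation:
I0 ld r4 <- r4: IF@1 ID@2 stall=0 (-) EX@3 MEM@4 WB@5
I1 add r3 <- r4,r2: IF@2 ID@3 stall=2 (RAW on I0.r4 (WB@5)) EX@6 MEM@7 WB@8
I2 mul r4 <- r3,r1: IF@3 ID@6 stall=2 (RAW on I1.r3 (WB@8)) EX@9 MEM@10 WB@11
I3 add r2 <- r4,r5: IF@6 ID@9 stall=2 (RAW on I2.r4 (WB@11)) EX@12 MEM@13 WB@14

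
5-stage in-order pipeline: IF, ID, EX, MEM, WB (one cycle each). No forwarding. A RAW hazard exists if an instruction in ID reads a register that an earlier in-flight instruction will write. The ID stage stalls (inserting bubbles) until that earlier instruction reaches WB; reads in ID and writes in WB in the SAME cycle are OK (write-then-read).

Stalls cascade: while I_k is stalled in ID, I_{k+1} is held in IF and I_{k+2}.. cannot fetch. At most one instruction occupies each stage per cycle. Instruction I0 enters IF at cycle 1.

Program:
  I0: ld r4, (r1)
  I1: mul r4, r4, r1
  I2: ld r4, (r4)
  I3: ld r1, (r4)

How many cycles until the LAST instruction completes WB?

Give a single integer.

Answer: 14

Derivation:
I0 ld r4 <- r1: IF@1 ID@2 stall=0 (-) EX@3 MEM@4 WB@5
I1 mul r4 <- r4,r1: IF@2 ID@3 stall=2 (RAW on I0.r4 (WB@5)) EX@6 MEM@7 WB@8
I2 ld r4 <- r4: IF@3 ID@6 stall=2 (RAW on I1.r4 (WB@8)) EX@9 MEM@10 WB@11
I3 ld r1 <- r4: IF@6 ID@9 stall=2 (RAW on I2.r4 (WB@11)) EX@12 MEM@13 WB@14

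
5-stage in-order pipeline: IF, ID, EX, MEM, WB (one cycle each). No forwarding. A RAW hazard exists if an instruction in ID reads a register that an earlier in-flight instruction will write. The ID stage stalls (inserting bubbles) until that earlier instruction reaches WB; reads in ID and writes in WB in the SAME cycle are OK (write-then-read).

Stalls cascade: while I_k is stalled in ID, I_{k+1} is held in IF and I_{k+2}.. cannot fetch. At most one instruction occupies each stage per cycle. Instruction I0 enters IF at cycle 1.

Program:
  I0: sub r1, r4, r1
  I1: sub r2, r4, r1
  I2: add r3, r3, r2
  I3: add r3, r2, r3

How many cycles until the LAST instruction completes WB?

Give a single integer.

I0 sub r1 <- r4,r1: IF@1 ID@2 stall=0 (-) EX@3 MEM@4 WB@5
I1 sub r2 <- r4,r1: IF@2 ID@3 stall=2 (RAW on I0.r1 (WB@5)) EX@6 MEM@7 WB@8
I2 add r3 <- r3,r2: IF@3 ID@6 stall=2 (RAW on I1.r2 (WB@8)) EX@9 MEM@10 WB@11
I3 add r3 <- r2,r3: IF@6 ID@9 stall=2 (RAW on I2.r3 (WB@11)) EX@12 MEM@13 WB@14

Answer: 14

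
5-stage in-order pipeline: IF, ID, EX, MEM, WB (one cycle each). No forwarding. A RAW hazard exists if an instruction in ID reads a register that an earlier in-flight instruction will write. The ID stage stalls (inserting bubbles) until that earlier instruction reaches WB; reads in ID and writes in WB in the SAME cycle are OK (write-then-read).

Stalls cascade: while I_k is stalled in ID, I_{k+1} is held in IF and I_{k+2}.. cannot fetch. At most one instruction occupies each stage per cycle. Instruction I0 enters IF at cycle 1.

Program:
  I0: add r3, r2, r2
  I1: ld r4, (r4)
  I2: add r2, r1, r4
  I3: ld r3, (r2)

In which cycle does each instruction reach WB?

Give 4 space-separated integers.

Answer: 5 6 9 12

Derivation:
I0 add r3 <- r2,r2: IF@1 ID@2 stall=0 (-) EX@3 MEM@4 WB@5
I1 ld r4 <- r4: IF@2 ID@3 stall=0 (-) EX@4 MEM@5 WB@6
I2 add r2 <- r1,r4: IF@3 ID@4 stall=2 (RAW on I1.r4 (WB@6)) EX@7 MEM@8 WB@9
I3 ld r3 <- r2: IF@4 ID@7 stall=2 (RAW on I2.r2 (WB@9)) EX@10 MEM@11 WB@12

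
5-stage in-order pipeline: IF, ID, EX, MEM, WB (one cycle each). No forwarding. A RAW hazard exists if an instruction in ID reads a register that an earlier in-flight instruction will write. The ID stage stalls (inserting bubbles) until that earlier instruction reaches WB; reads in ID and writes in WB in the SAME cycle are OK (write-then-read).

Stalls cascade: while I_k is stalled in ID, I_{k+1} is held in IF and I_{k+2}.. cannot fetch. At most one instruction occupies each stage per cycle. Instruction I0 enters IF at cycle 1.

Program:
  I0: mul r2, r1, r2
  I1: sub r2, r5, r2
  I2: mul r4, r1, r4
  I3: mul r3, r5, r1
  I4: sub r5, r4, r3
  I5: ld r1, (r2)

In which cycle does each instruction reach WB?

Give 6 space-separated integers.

Answer: 5 8 9 10 13 14

Derivation:
I0 mul r2 <- r1,r2: IF@1 ID@2 stall=0 (-) EX@3 MEM@4 WB@5
I1 sub r2 <- r5,r2: IF@2 ID@3 stall=2 (RAW on I0.r2 (WB@5)) EX@6 MEM@7 WB@8
I2 mul r4 <- r1,r4: IF@3 ID@6 stall=0 (-) EX@7 MEM@8 WB@9
I3 mul r3 <- r5,r1: IF@6 ID@7 stall=0 (-) EX@8 MEM@9 WB@10
I4 sub r5 <- r4,r3: IF@7 ID@8 stall=2 (RAW on I3.r3 (WB@10)) EX@11 MEM@12 WB@13
I5 ld r1 <- r2: IF@8 ID@11 stall=0 (-) EX@12 MEM@13 WB@14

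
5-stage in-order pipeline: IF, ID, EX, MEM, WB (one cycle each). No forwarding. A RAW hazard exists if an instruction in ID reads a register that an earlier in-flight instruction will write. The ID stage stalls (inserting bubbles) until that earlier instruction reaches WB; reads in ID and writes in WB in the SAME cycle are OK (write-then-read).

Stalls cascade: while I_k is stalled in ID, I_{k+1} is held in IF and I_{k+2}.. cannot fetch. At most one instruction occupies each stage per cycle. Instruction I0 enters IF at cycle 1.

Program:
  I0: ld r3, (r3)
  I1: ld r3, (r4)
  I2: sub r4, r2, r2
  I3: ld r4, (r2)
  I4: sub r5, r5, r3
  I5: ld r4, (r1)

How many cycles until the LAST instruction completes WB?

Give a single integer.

I0 ld r3 <- r3: IF@1 ID@2 stall=0 (-) EX@3 MEM@4 WB@5
I1 ld r3 <- r4: IF@2 ID@3 stall=0 (-) EX@4 MEM@5 WB@6
I2 sub r4 <- r2,r2: IF@3 ID@4 stall=0 (-) EX@5 MEM@6 WB@7
I3 ld r4 <- r2: IF@4 ID@5 stall=0 (-) EX@6 MEM@7 WB@8
I4 sub r5 <- r5,r3: IF@5 ID@6 stall=0 (-) EX@7 MEM@8 WB@9
I5 ld r4 <- r1: IF@6 ID@7 stall=0 (-) EX@8 MEM@9 WB@10

Answer: 10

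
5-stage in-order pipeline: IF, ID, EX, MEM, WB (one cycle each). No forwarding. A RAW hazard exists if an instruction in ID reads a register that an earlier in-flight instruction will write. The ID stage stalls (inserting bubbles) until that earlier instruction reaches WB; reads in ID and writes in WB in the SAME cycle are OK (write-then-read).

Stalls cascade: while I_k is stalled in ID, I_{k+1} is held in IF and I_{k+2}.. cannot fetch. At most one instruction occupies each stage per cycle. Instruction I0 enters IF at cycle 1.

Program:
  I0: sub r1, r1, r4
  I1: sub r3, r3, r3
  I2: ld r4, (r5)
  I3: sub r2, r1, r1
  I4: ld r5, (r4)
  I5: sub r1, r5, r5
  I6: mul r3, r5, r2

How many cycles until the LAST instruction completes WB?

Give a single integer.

I0 sub r1 <- r1,r4: IF@1 ID@2 stall=0 (-) EX@3 MEM@4 WB@5
I1 sub r3 <- r3,r3: IF@2 ID@3 stall=0 (-) EX@4 MEM@5 WB@6
I2 ld r4 <- r5: IF@3 ID@4 stall=0 (-) EX@5 MEM@6 WB@7
I3 sub r2 <- r1,r1: IF@4 ID@5 stall=0 (-) EX@6 MEM@7 WB@8
I4 ld r5 <- r4: IF@5 ID@6 stall=1 (RAW on I2.r4 (WB@7)) EX@8 MEM@9 WB@10
I5 sub r1 <- r5,r5: IF@6 ID@8 stall=2 (RAW on I4.r5 (WB@10)) EX@11 MEM@12 WB@13
I6 mul r3 <- r5,r2: IF@8 ID@11 stall=0 (-) EX@12 MEM@13 WB@14

Answer: 14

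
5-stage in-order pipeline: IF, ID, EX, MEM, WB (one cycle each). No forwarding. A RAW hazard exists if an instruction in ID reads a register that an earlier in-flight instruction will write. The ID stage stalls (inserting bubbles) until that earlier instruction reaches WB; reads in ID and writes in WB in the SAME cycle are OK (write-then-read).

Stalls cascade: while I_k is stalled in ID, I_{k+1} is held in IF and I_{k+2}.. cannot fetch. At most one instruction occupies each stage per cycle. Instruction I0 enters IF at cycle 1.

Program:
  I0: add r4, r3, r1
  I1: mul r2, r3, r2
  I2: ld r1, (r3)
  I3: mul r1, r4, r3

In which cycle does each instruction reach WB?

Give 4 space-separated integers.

Answer: 5 6 7 8

Derivation:
I0 add r4 <- r3,r1: IF@1 ID@2 stall=0 (-) EX@3 MEM@4 WB@5
I1 mul r2 <- r3,r2: IF@2 ID@3 stall=0 (-) EX@4 MEM@5 WB@6
I2 ld r1 <- r3: IF@3 ID@4 stall=0 (-) EX@5 MEM@6 WB@7
I3 mul r1 <- r4,r3: IF@4 ID@5 stall=0 (-) EX@6 MEM@7 WB@8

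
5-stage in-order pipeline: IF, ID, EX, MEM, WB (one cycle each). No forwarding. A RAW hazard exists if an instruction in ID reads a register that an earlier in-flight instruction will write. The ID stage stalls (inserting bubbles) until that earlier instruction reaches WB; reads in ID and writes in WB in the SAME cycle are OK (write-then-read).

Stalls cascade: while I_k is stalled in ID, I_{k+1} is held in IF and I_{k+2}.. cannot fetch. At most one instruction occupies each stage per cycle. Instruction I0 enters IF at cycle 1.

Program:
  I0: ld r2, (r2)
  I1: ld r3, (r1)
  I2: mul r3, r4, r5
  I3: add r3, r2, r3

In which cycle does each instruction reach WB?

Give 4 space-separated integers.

I0 ld r2 <- r2: IF@1 ID@2 stall=0 (-) EX@3 MEM@4 WB@5
I1 ld r3 <- r1: IF@2 ID@3 stall=0 (-) EX@4 MEM@5 WB@6
I2 mul r3 <- r4,r5: IF@3 ID@4 stall=0 (-) EX@5 MEM@6 WB@7
I3 add r3 <- r2,r3: IF@4 ID@5 stall=2 (RAW on I2.r3 (WB@7)) EX@8 MEM@9 WB@10

Answer: 5 6 7 10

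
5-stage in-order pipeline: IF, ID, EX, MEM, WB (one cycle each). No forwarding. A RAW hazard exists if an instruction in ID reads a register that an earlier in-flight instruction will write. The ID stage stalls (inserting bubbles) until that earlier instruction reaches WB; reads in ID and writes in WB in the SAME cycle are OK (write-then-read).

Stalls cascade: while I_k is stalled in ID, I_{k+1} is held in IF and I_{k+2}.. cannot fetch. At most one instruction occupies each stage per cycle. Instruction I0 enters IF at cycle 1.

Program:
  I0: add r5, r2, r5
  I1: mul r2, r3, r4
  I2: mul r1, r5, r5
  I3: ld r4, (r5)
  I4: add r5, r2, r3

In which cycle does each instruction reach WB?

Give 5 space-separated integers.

Answer: 5 6 8 9 10

Derivation:
I0 add r5 <- r2,r5: IF@1 ID@2 stall=0 (-) EX@3 MEM@4 WB@5
I1 mul r2 <- r3,r4: IF@2 ID@3 stall=0 (-) EX@4 MEM@5 WB@6
I2 mul r1 <- r5,r5: IF@3 ID@4 stall=1 (RAW on I0.r5 (WB@5)) EX@6 MEM@7 WB@8
I3 ld r4 <- r5: IF@4 ID@6 stall=0 (-) EX@7 MEM@8 WB@9
I4 add r5 <- r2,r3: IF@6 ID@7 stall=0 (-) EX@8 MEM@9 WB@10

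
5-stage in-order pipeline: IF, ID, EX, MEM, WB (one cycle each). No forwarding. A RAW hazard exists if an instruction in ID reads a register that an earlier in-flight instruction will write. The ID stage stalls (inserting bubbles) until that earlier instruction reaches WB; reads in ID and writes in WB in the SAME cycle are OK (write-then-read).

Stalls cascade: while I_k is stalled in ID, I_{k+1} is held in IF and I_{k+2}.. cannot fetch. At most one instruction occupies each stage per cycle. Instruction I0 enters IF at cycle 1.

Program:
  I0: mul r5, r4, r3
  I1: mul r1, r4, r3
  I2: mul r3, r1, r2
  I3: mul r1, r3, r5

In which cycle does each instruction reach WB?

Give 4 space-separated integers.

Answer: 5 6 9 12

Derivation:
I0 mul r5 <- r4,r3: IF@1 ID@2 stall=0 (-) EX@3 MEM@4 WB@5
I1 mul r1 <- r4,r3: IF@2 ID@3 stall=0 (-) EX@4 MEM@5 WB@6
I2 mul r3 <- r1,r2: IF@3 ID@4 stall=2 (RAW on I1.r1 (WB@6)) EX@7 MEM@8 WB@9
I3 mul r1 <- r3,r5: IF@4 ID@7 stall=2 (RAW on I2.r3 (WB@9)) EX@10 MEM@11 WB@12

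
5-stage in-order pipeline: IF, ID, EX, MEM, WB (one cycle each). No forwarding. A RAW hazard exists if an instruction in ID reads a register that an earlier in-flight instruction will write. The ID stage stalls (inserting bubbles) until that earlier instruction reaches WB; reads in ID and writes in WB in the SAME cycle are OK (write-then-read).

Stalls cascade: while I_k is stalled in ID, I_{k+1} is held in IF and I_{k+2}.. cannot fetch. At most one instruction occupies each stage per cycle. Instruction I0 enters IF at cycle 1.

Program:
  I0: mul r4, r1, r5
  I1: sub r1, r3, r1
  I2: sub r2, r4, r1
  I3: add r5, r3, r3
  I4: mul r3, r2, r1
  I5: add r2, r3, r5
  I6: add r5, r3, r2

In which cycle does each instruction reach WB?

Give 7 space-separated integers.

I0 mul r4 <- r1,r5: IF@1 ID@2 stall=0 (-) EX@3 MEM@4 WB@5
I1 sub r1 <- r3,r1: IF@2 ID@3 stall=0 (-) EX@4 MEM@5 WB@6
I2 sub r2 <- r4,r1: IF@3 ID@4 stall=2 (RAW on I1.r1 (WB@6)) EX@7 MEM@8 WB@9
I3 add r5 <- r3,r3: IF@4 ID@7 stall=0 (-) EX@8 MEM@9 WB@10
I4 mul r3 <- r2,r1: IF@7 ID@8 stall=1 (RAW on I2.r2 (WB@9)) EX@10 MEM@11 WB@12
I5 add r2 <- r3,r5: IF@8 ID@10 stall=2 (RAW on I4.r3 (WB@12)) EX@13 MEM@14 WB@15
I6 add r5 <- r3,r2: IF@10 ID@13 stall=2 (RAW on I5.r2 (WB@15)) EX@16 MEM@17 WB@18

Answer: 5 6 9 10 12 15 18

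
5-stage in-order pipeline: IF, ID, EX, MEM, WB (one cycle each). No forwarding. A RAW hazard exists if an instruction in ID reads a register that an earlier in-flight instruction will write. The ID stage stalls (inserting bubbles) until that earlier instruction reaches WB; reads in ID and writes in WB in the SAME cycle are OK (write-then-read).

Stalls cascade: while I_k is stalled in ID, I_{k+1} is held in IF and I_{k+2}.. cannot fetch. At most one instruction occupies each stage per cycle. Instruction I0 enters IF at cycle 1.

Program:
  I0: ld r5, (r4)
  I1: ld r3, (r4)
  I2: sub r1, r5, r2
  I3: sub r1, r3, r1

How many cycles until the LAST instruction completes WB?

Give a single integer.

I0 ld r5 <- r4: IF@1 ID@2 stall=0 (-) EX@3 MEM@4 WB@5
I1 ld r3 <- r4: IF@2 ID@3 stall=0 (-) EX@4 MEM@5 WB@6
I2 sub r1 <- r5,r2: IF@3 ID@4 stall=1 (RAW on I0.r5 (WB@5)) EX@6 MEM@7 WB@8
I3 sub r1 <- r3,r1: IF@4 ID@6 stall=2 (RAW on I2.r1 (WB@8)) EX@9 MEM@10 WB@11

Answer: 11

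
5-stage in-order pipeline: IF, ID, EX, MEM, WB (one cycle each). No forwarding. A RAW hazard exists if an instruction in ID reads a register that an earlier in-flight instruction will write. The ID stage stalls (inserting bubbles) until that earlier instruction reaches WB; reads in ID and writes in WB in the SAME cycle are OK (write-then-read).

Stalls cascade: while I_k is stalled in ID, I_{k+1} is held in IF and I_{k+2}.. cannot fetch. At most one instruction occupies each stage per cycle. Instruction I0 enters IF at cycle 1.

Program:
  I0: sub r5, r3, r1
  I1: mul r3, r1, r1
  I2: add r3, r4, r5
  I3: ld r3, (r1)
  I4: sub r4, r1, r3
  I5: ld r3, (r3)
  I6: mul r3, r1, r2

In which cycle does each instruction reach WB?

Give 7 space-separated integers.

Answer: 5 6 8 9 12 13 14

Derivation:
I0 sub r5 <- r3,r1: IF@1 ID@2 stall=0 (-) EX@3 MEM@4 WB@5
I1 mul r3 <- r1,r1: IF@2 ID@3 stall=0 (-) EX@4 MEM@5 WB@6
I2 add r3 <- r4,r5: IF@3 ID@4 stall=1 (RAW on I0.r5 (WB@5)) EX@6 MEM@7 WB@8
I3 ld r3 <- r1: IF@4 ID@6 stall=0 (-) EX@7 MEM@8 WB@9
I4 sub r4 <- r1,r3: IF@6 ID@7 stall=2 (RAW on I3.r3 (WB@9)) EX@10 MEM@11 WB@12
I5 ld r3 <- r3: IF@7 ID@10 stall=0 (-) EX@11 MEM@12 WB@13
I6 mul r3 <- r1,r2: IF@10 ID@11 stall=0 (-) EX@12 MEM@13 WB@14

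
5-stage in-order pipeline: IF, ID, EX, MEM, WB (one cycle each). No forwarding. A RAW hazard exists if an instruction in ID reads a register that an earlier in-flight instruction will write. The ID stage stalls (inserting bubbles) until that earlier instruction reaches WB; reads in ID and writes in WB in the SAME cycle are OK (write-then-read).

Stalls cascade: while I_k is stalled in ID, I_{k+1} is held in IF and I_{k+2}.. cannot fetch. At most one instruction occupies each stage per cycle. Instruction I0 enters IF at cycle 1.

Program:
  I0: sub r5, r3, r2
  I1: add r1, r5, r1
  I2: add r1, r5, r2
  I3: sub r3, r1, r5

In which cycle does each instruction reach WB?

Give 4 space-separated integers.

I0 sub r5 <- r3,r2: IF@1 ID@2 stall=0 (-) EX@3 MEM@4 WB@5
I1 add r1 <- r5,r1: IF@2 ID@3 stall=2 (RAW on I0.r5 (WB@5)) EX@6 MEM@7 WB@8
I2 add r1 <- r5,r2: IF@3 ID@6 stall=0 (-) EX@7 MEM@8 WB@9
I3 sub r3 <- r1,r5: IF@6 ID@7 stall=2 (RAW on I2.r1 (WB@9)) EX@10 MEM@11 WB@12

Answer: 5 8 9 12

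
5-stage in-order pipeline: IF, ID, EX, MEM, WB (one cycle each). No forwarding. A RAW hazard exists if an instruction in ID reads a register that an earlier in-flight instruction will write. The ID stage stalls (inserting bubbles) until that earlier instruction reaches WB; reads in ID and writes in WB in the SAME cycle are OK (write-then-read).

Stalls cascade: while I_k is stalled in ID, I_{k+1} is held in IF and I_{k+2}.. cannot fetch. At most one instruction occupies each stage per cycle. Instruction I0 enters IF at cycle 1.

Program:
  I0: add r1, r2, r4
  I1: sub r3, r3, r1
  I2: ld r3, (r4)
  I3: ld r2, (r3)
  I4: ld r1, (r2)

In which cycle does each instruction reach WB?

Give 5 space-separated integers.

Answer: 5 8 9 12 15

Derivation:
I0 add r1 <- r2,r4: IF@1 ID@2 stall=0 (-) EX@3 MEM@4 WB@5
I1 sub r3 <- r3,r1: IF@2 ID@3 stall=2 (RAW on I0.r1 (WB@5)) EX@6 MEM@7 WB@8
I2 ld r3 <- r4: IF@3 ID@6 stall=0 (-) EX@7 MEM@8 WB@9
I3 ld r2 <- r3: IF@6 ID@7 stall=2 (RAW on I2.r3 (WB@9)) EX@10 MEM@11 WB@12
I4 ld r1 <- r2: IF@7 ID@10 stall=2 (RAW on I3.r2 (WB@12)) EX@13 MEM@14 WB@15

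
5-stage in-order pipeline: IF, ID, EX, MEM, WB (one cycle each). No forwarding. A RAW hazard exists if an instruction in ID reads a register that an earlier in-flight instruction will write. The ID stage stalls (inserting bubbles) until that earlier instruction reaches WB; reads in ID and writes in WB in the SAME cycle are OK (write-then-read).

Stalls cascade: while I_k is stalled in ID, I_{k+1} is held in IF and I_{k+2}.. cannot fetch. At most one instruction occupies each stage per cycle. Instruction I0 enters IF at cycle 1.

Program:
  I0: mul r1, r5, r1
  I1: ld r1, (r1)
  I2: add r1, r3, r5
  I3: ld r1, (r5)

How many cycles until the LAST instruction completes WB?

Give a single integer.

I0 mul r1 <- r5,r1: IF@1 ID@2 stall=0 (-) EX@3 MEM@4 WB@5
I1 ld r1 <- r1: IF@2 ID@3 stall=2 (RAW on I0.r1 (WB@5)) EX@6 MEM@7 WB@8
I2 add r1 <- r3,r5: IF@3 ID@6 stall=0 (-) EX@7 MEM@8 WB@9
I3 ld r1 <- r5: IF@6 ID@7 stall=0 (-) EX@8 MEM@9 WB@10

Answer: 10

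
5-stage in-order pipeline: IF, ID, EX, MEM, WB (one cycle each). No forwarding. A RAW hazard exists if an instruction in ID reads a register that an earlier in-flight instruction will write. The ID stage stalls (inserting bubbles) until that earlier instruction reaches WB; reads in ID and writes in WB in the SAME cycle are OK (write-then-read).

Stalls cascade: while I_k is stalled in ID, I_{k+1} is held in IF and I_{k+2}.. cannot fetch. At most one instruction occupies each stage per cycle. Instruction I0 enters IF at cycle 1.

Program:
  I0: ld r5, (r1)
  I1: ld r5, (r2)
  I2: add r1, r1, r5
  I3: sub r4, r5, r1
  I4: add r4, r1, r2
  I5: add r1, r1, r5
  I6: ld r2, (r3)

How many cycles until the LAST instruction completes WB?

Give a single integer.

I0 ld r5 <- r1: IF@1 ID@2 stall=0 (-) EX@3 MEM@4 WB@5
I1 ld r5 <- r2: IF@2 ID@3 stall=0 (-) EX@4 MEM@5 WB@6
I2 add r1 <- r1,r5: IF@3 ID@4 stall=2 (RAW on I1.r5 (WB@6)) EX@7 MEM@8 WB@9
I3 sub r4 <- r5,r1: IF@4 ID@7 stall=2 (RAW on I2.r1 (WB@9)) EX@10 MEM@11 WB@12
I4 add r4 <- r1,r2: IF@7 ID@10 stall=0 (-) EX@11 MEM@12 WB@13
I5 add r1 <- r1,r5: IF@10 ID@11 stall=0 (-) EX@12 MEM@13 WB@14
I6 ld r2 <- r3: IF@11 ID@12 stall=0 (-) EX@13 MEM@14 WB@15

Answer: 15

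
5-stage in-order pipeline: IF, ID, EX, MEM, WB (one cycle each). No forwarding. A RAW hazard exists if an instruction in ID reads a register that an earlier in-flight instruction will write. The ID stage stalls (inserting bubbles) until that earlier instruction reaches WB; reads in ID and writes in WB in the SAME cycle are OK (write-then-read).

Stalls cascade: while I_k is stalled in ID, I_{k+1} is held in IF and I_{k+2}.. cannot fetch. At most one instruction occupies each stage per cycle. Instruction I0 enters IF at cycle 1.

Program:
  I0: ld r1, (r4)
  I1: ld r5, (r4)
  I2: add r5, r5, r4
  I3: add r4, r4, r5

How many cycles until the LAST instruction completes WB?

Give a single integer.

Answer: 12

Derivation:
I0 ld r1 <- r4: IF@1 ID@2 stall=0 (-) EX@3 MEM@4 WB@5
I1 ld r5 <- r4: IF@2 ID@3 stall=0 (-) EX@4 MEM@5 WB@6
I2 add r5 <- r5,r4: IF@3 ID@4 stall=2 (RAW on I1.r5 (WB@6)) EX@7 MEM@8 WB@9
I3 add r4 <- r4,r5: IF@4 ID@7 stall=2 (RAW on I2.r5 (WB@9)) EX@10 MEM@11 WB@12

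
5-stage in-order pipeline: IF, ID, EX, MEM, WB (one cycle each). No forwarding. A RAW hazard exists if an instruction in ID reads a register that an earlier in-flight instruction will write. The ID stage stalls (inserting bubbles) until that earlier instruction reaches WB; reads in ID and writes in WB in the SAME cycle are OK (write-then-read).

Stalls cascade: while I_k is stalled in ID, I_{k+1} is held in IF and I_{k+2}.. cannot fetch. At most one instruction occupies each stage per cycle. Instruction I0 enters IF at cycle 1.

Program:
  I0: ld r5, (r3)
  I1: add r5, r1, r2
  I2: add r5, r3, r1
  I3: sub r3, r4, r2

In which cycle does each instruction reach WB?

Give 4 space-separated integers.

Answer: 5 6 7 8

Derivation:
I0 ld r5 <- r3: IF@1 ID@2 stall=0 (-) EX@3 MEM@4 WB@5
I1 add r5 <- r1,r2: IF@2 ID@3 stall=0 (-) EX@4 MEM@5 WB@6
I2 add r5 <- r3,r1: IF@3 ID@4 stall=0 (-) EX@5 MEM@6 WB@7
I3 sub r3 <- r4,r2: IF@4 ID@5 stall=0 (-) EX@6 MEM@7 WB@8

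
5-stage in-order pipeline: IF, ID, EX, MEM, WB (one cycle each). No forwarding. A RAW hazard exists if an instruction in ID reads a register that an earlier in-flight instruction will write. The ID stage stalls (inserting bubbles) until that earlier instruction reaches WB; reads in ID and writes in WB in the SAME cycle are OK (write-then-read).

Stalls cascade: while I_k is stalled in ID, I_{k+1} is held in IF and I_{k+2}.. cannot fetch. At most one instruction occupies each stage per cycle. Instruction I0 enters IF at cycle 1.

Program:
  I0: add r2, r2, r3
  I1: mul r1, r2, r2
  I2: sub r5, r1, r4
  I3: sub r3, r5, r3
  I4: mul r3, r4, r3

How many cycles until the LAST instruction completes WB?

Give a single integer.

Answer: 17

Derivation:
I0 add r2 <- r2,r3: IF@1 ID@2 stall=0 (-) EX@3 MEM@4 WB@5
I1 mul r1 <- r2,r2: IF@2 ID@3 stall=2 (RAW on I0.r2 (WB@5)) EX@6 MEM@7 WB@8
I2 sub r5 <- r1,r4: IF@3 ID@6 stall=2 (RAW on I1.r1 (WB@8)) EX@9 MEM@10 WB@11
I3 sub r3 <- r5,r3: IF@6 ID@9 stall=2 (RAW on I2.r5 (WB@11)) EX@12 MEM@13 WB@14
I4 mul r3 <- r4,r3: IF@9 ID@12 stall=2 (RAW on I3.r3 (WB@14)) EX@15 MEM@16 WB@17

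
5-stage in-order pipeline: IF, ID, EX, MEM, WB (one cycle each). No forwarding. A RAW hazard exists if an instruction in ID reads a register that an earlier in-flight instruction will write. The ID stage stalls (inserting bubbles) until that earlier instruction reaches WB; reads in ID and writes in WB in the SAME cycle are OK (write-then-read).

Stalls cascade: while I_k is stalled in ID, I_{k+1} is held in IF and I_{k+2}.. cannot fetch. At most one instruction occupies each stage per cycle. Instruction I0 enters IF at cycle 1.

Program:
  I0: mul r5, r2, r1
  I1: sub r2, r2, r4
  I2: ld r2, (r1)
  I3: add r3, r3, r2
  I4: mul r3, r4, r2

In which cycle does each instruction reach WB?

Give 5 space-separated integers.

Answer: 5 6 7 10 11

Derivation:
I0 mul r5 <- r2,r1: IF@1 ID@2 stall=0 (-) EX@3 MEM@4 WB@5
I1 sub r2 <- r2,r4: IF@2 ID@3 stall=0 (-) EX@4 MEM@5 WB@6
I2 ld r2 <- r1: IF@3 ID@4 stall=0 (-) EX@5 MEM@6 WB@7
I3 add r3 <- r3,r2: IF@4 ID@5 stall=2 (RAW on I2.r2 (WB@7)) EX@8 MEM@9 WB@10
I4 mul r3 <- r4,r2: IF@5 ID@8 stall=0 (-) EX@9 MEM@10 WB@11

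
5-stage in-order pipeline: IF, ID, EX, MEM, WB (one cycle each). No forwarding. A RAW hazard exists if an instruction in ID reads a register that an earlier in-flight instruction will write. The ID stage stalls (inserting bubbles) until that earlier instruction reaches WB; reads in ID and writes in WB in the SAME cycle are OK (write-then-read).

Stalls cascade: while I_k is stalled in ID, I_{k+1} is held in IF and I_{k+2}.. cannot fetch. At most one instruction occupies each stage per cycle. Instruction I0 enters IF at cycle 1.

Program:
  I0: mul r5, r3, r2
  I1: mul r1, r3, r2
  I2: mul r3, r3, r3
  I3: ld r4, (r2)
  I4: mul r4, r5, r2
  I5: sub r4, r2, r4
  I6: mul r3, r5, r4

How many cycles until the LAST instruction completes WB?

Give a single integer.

Answer: 15

Derivation:
I0 mul r5 <- r3,r2: IF@1 ID@2 stall=0 (-) EX@3 MEM@4 WB@5
I1 mul r1 <- r3,r2: IF@2 ID@3 stall=0 (-) EX@4 MEM@5 WB@6
I2 mul r3 <- r3,r3: IF@3 ID@4 stall=0 (-) EX@5 MEM@6 WB@7
I3 ld r4 <- r2: IF@4 ID@5 stall=0 (-) EX@6 MEM@7 WB@8
I4 mul r4 <- r5,r2: IF@5 ID@6 stall=0 (-) EX@7 MEM@8 WB@9
I5 sub r4 <- r2,r4: IF@6 ID@7 stall=2 (RAW on I4.r4 (WB@9)) EX@10 MEM@11 WB@12
I6 mul r3 <- r5,r4: IF@7 ID@10 stall=2 (RAW on I5.r4 (WB@12)) EX@13 MEM@14 WB@15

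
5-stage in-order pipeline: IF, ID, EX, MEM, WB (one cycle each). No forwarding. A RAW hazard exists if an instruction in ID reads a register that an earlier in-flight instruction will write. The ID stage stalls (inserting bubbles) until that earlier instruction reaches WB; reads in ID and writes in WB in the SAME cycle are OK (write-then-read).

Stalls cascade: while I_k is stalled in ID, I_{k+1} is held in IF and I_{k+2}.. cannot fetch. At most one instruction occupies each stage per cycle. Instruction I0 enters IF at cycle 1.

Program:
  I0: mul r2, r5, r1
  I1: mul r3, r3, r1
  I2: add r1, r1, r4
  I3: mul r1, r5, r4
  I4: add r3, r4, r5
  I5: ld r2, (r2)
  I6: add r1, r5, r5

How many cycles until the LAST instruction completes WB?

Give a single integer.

Answer: 11

Derivation:
I0 mul r2 <- r5,r1: IF@1 ID@2 stall=0 (-) EX@3 MEM@4 WB@5
I1 mul r3 <- r3,r1: IF@2 ID@3 stall=0 (-) EX@4 MEM@5 WB@6
I2 add r1 <- r1,r4: IF@3 ID@4 stall=0 (-) EX@5 MEM@6 WB@7
I3 mul r1 <- r5,r4: IF@4 ID@5 stall=0 (-) EX@6 MEM@7 WB@8
I4 add r3 <- r4,r5: IF@5 ID@6 stall=0 (-) EX@7 MEM@8 WB@9
I5 ld r2 <- r2: IF@6 ID@7 stall=0 (-) EX@8 MEM@9 WB@10
I6 add r1 <- r5,r5: IF@7 ID@8 stall=0 (-) EX@9 MEM@10 WB@11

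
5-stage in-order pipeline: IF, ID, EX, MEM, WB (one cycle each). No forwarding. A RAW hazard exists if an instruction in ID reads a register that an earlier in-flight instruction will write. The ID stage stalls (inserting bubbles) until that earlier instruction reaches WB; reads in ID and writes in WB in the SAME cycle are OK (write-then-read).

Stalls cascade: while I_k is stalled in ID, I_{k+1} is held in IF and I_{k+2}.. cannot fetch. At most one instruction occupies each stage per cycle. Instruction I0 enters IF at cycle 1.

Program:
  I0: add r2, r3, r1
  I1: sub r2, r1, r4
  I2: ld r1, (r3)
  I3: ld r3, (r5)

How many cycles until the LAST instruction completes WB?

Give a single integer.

I0 add r2 <- r3,r1: IF@1 ID@2 stall=0 (-) EX@3 MEM@4 WB@5
I1 sub r2 <- r1,r4: IF@2 ID@3 stall=0 (-) EX@4 MEM@5 WB@6
I2 ld r1 <- r3: IF@3 ID@4 stall=0 (-) EX@5 MEM@6 WB@7
I3 ld r3 <- r5: IF@4 ID@5 stall=0 (-) EX@6 MEM@7 WB@8

Answer: 8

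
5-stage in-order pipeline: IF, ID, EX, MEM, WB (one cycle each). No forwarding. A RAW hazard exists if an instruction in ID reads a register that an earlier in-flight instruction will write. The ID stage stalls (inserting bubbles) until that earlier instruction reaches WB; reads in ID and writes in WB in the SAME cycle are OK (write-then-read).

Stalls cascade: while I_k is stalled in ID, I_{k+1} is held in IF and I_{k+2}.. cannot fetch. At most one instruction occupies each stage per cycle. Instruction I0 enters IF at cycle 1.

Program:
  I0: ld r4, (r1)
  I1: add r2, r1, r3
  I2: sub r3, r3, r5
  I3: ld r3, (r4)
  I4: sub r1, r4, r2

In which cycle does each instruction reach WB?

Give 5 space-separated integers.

I0 ld r4 <- r1: IF@1 ID@2 stall=0 (-) EX@3 MEM@4 WB@5
I1 add r2 <- r1,r3: IF@2 ID@3 stall=0 (-) EX@4 MEM@5 WB@6
I2 sub r3 <- r3,r5: IF@3 ID@4 stall=0 (-) EX@5 MEM@6 WB@7
I3 ld r3 <- r4: IF@4 ID@5 stall=0 (-) EX@6 MEM@7 WB@8
I4 sub r1 <- r4,r2: IF@5 ID@6 stall=0 (-) EX@7 MEM@8 WB@9

Answer: 5 6 7 8 9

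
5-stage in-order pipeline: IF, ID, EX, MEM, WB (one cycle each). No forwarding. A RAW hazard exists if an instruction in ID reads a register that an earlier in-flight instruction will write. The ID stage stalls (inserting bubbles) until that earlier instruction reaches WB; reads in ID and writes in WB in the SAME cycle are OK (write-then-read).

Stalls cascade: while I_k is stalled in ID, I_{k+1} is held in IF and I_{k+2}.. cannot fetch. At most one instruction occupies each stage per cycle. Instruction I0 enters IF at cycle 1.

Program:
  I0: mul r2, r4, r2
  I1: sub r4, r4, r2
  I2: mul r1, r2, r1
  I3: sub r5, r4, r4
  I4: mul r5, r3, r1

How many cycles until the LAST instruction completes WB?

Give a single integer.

I0 mul r2 <- r4,r2: IF@1 ID@2 stall=0 (-) EX@3 MEM@4 WB@5
I1 sub r4 <- r4,r2: IF@2 ID@3 stall=2 (RAW on I0.r2 (WB@5)) EX@6 MEM@7 WB@8
I2 mul r1 <- r2,r1: IF@3 ID@6 stall=0 (-) EX@7 MEM@8 WB@9
I3 sub r5 <- r4,r4: IF@6 ID@7 stall=1 (RAW on I1.r4 (WB@8)) EX@9 MEM@10 WB@11
I4 mul r5 <- r3,r1: IF@7 ID@9 stall=0 (-) EX@10 MEM@11 WB@12

Answer: 12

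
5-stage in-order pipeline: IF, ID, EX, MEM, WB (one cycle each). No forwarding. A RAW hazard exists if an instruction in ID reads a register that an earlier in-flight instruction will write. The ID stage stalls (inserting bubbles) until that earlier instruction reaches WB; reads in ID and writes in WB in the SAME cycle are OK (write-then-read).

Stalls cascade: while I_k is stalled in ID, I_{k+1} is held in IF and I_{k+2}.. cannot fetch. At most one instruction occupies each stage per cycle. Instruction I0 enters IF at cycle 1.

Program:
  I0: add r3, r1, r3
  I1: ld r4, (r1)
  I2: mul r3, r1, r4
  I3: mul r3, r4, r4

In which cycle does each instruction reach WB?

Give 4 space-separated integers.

Answer: 5 6 9 10

Derivation:
I0 add r3 <- r1,r3: IF@1 ID@2 stall=0 (-) EX@3 MEM@4 WB@5
I1 ld r4 <- r1: IF@2 ID@3 stall=0 (-) EX@4 MEM@5 WB@6
I2 mul r3 <- r1,r4: IF@3 ID@4 stall=2 (RAW on I1.r4 (WB@6)) EX@7 MEM@8 WB@9
I3 mul r3 <- r4,r4: IF@4 ID@7 stall=0 (-) EX@8 MEM@9 WB@10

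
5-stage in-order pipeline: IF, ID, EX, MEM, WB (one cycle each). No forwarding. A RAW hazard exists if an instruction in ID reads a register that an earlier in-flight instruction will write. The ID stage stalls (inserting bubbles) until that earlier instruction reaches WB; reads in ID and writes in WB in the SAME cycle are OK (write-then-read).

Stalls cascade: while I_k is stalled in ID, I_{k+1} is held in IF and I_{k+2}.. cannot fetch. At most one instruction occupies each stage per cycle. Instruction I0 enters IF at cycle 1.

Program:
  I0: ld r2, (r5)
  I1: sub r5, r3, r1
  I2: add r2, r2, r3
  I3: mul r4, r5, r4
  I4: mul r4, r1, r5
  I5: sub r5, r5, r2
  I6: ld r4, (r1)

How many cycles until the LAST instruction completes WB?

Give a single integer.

I0 ld r2 <- r5: IF@1 ID@2 stall=0 (-) EX@3 MEM@4 WB@5
I1 sub r5 <- r3,r1: IF@2 ID@3 stall=0 (-) EX@4 MEM@5 WB@6
I2 add r2 <- r2,r3: IF@3 ID@4 stall=1 (RAW on I0.r2 (WB@5)) EX@6 MEM@7 WB@8
I3 mul r4 <- r5,r4: IF@4 ID@6 stall=0 (-) EX@7 MEM@8 WB@9
I4 mul r4 <- r1,r5: IF@6 ID@7 stall=0 (-) EX@8 MEM@9 WB@10
I5 sub r5 <- r5,r2: IF@7 ID@8 stall=0 (-) EX@9 MEM@10 WB@11
I6 ld r4 <- r1: IF@8 ID@9 stall=0 (-) EX@10 MEM@11 WB@12

Answer: 12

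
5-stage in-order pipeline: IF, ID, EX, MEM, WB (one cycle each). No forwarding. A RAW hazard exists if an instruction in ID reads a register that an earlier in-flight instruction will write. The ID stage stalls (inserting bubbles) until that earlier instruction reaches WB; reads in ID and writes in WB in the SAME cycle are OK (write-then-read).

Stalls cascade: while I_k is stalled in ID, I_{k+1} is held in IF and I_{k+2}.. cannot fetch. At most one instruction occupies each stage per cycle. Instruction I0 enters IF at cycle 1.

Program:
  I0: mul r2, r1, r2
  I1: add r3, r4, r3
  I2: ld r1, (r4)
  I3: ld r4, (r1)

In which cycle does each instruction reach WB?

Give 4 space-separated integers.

I0 mul r2 <- r1,r2: IF@1 ID@2 stall=0 (-) EX@3 MEM@4 WB@5
I1 add r3 <- r4,r3: IF@2 ID@3 stall=0 (-) EX@4 MEM@5 WB@6
I2 ld r1 <- r4: IF@3 ID@4 stall=0 (-) EX@5 MEM@6 WB@7
I3 ld r4 <- r1: IF@4 ID@5 stall=2 (RAW on I2.r1 (WB@7)) EX@8 MEM@9 WB@10

Answer: 5 6 7 10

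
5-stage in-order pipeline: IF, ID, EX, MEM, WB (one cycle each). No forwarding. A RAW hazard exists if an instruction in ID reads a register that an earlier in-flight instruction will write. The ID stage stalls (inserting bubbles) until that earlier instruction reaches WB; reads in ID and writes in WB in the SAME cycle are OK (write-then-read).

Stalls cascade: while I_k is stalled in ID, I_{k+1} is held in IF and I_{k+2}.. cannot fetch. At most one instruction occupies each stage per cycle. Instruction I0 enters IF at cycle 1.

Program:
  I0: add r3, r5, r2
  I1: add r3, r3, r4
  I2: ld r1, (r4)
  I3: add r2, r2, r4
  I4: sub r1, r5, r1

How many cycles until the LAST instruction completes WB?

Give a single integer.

Answer: 12

Derivation:
I0 add r3 <- r5,r2: IF@1 ID@2 stall=0 (-) EX@3 MEM@4 WB@5
I1 add r3 <- r3,r4: IF@2 ID@3 stall=2 (RAW on I0.r3 (WB@5)) EX@6 MEM@7 WB@8
I2 ld r1 <- r4: IF@3 ID@6 stall=0 (-) EX@7 MEM@8 WB@9
I3 add r2 <- r2,r4: IF@6 ID@7 stall=0 (-) EX@8 MEM@9 WB@10
I4 sub r1 <- r5,r1: IF@7 ID@8 stall=1 (RAW on I2.r1 (WB@9)) EX@10 MEM@11 WB@12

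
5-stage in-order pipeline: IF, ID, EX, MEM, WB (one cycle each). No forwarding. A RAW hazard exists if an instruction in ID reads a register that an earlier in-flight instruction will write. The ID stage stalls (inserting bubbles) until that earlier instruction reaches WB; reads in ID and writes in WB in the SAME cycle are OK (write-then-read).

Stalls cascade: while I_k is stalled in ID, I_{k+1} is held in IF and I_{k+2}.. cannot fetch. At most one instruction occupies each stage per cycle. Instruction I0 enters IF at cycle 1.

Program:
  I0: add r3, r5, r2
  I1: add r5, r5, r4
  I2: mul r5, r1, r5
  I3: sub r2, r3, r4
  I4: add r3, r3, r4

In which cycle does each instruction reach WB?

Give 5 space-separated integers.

Answer: 5 6 9 10 11

Derivation:
I0 add r3 <- r5,r2: IF@1 ID@2 stall=0 (-) EX@3 MEM@4 WB@5
I1 add r5 <- r5,r4: IF@2 ID@3 stall=0 (-) EX@4 MEM@5 WB@6
I2 mul r5 <- r1,r5: IF@3 ID@4 stall=2 (RAW on I1.r5 (WB@6)) EX@7 MEM@8 WB@9
I3 sub r2 <- r3,r4: IF@4 ID@7 stall=0 (-) EX@8 MEM@9 WB@10
I4 add r3 <- r3,r4: IF@7 ID@8 stall=0 (-) EX@9 MEM@10 WB@11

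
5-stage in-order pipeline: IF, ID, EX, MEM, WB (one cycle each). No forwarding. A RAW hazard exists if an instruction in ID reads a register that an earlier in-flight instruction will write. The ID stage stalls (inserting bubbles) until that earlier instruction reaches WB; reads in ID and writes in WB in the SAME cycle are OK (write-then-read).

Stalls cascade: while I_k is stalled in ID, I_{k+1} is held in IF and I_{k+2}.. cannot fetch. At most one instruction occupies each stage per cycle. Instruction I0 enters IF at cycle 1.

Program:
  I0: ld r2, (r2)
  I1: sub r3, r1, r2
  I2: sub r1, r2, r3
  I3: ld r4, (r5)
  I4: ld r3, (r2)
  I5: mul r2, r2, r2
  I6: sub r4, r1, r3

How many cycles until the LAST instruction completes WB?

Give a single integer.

I0 ld r2 <- r2: IF@1 ID@2 stall=0 (-) EX@3 MEM@4 WB@5
I1 sub r3 <- r1,r2: IF@2 ID@3 stall=2 (RAW on I0.r2 (WB@5)) EX@6 MEM@7 WB@8
I2 sub r1 <- r2,r3: IF@3 ID@6 stall=2 (RAW on I1.r3 (WB@8)) EX@9 MEM@10 WB@11
I3 ld r4 <- r5: IF@6 ID@9 stall=0 (-) EX@10 MEM@11 WB@12
I4 ld r3 <- r2: IF@9 ID@10 stall=0 (-) EX@11 MEM@12 WB@13
I5 mul r2 <- r2,r2: IF@10 ID@11 stall=0 (-) EX@12 MEM@13 WB@14
I6 sub r4 <- r1,r3: IF@11 ID@12 stall=1 (RAW on I4.r3 (WB@13)) EX@14 MEM@15 WB@16

Answer: 16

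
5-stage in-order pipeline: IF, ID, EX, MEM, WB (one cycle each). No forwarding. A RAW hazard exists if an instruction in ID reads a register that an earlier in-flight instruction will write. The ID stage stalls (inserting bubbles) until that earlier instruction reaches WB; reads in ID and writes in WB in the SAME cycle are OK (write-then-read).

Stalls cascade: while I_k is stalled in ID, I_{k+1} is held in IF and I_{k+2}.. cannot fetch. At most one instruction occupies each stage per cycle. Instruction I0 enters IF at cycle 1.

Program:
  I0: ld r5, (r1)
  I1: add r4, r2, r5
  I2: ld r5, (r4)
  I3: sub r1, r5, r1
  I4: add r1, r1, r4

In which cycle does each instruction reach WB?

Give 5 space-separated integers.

Answer: 5 8 11 14 17

Derivation:
I0 ld r5 <- r1: IF@1 ID@2 stall=0 (-) EX@3 MEM@4 WB@5
I1 add r4 <- r2,r5: IF@2 ID@3 stall=2 (RAW on I0.r5 (WB@5)) EX@6 MEM@7 WB@8
I2 ld r5 <- r4: IF@3 ID@6 stall=2 (RAW on I1.r4 (WB@8)) EX@9 MEM@10 WB@11
I3 sub r1 <- r5,r1: IF@6 ID@9 stall=2 (RAW on I2.r5 (WB@11)) EX@12 MEM@13 WB@14
I4 add r1 <- r1,r4: IF@9 ID@12 stall=2 (RAW on I3.r1 (WB@14)) EX@15 MEM@16 WB@17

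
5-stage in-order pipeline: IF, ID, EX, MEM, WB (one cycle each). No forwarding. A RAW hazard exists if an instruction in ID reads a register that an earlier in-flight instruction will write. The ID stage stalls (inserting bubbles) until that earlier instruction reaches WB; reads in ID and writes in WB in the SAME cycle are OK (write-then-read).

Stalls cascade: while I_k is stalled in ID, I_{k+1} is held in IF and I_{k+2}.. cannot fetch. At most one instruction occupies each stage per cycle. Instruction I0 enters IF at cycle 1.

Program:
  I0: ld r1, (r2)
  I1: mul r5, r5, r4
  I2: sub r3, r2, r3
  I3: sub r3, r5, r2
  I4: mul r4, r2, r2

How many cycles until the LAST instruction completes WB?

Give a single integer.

Answer: 10

Derivation:
I0 ld r1 <- r2: IF@1 ID@2 stall=0 (-) EX@3 MEM@4 WB@5
I1 mul r5 <- r5,r4: IF@2 ID@3 stall=0 (-) EX@4 MEM@5 WB@6
I2 sub r3 <- r2,r3: IF@3 ID@4 stall=0 (-) EX@5 MEM@6 WB@7
I3 sub r3 <- r5,r2: IF@4 ID@5 stall=1 (RAW on I1.r5 (WB@6)) EX@7 MEM@8 WB@9
I4 mul r4 <- r2,r2: IF@5 ID@7 stall=0 (-) EX@8 MEM@9 WB@10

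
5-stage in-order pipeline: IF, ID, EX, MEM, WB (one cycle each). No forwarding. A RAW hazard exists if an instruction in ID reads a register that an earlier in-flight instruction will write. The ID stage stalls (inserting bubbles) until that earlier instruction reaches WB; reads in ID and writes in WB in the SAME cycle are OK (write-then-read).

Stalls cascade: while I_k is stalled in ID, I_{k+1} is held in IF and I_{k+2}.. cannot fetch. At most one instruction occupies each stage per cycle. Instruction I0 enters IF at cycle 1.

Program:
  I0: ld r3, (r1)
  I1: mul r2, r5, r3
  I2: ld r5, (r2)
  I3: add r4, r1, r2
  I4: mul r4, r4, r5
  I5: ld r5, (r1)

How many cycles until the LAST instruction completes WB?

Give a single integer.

Answer: 16

Derivation:
I0 ld r3 <- r1: IF@1 ID@2 stall=0 (-) EX@3 MEM@4 WB@5
I1 mul r2 <- r5,r3: IF@2 ID@3 stall=2 (RAW on I0.r3 (WB@5)) EX@6 MEM@7 WB@8
I2 ld r5 <- r2: IF@3 ID@6 stall=2 (RAW on I1.r2 (WB@8)) EX@9 MEM@10 WB@11
I3 add r4 <- r1,r2: IF@6 ID@9 stall=0 (-) EX@10 MEM@11 WB@12
I4 mul r4 <- r4,r5: IF@9 ID@10 stall=2 (RAW on I3.r4 (WB@12)) EX@13 MEM@14 WB@15
I5 ld r5 <- r1: IF@10 ID@13 stall=0 (-) EX@14 MEM@15 WB@16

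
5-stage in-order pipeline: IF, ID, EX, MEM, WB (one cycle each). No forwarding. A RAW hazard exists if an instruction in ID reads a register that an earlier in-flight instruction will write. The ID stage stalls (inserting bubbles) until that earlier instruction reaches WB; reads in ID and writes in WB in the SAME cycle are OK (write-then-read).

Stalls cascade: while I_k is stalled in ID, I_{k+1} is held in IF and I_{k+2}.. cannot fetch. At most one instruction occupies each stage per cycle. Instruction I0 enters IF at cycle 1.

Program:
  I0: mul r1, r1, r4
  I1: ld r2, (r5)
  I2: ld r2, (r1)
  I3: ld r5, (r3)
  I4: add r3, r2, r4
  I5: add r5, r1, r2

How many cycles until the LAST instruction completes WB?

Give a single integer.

I0 mul r1 <- r1,r4: IF@1 ID@2 stall=0 (-) EX@3 MEM@4 WB@5
I1 ld r2 <- r5: IF@2 ID@3 stall=0 (-) EX@4 MEM@5 WB@6
I2 ld r2 <- r1: IF@3 ID@4 stall=1 (RAW on I0.r1 (WB@5)) EX@6 MEM@7 WB@8
I3 ld r5 <- r3: IF@4 ID@6 stall=0 (-) EX@7 MEM@8 WB@9
I4 add r3 <- r2,r4: IF@6 ID@7 stall=1 (RAW on I2.r2 (WB@8)) EX@9 MEM@10 WB@11
I5 add r5 <- r1,r2: IF@7 ID@9 stall=0 (-) EX@10 MEM@11 WB@12

Answer: 12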